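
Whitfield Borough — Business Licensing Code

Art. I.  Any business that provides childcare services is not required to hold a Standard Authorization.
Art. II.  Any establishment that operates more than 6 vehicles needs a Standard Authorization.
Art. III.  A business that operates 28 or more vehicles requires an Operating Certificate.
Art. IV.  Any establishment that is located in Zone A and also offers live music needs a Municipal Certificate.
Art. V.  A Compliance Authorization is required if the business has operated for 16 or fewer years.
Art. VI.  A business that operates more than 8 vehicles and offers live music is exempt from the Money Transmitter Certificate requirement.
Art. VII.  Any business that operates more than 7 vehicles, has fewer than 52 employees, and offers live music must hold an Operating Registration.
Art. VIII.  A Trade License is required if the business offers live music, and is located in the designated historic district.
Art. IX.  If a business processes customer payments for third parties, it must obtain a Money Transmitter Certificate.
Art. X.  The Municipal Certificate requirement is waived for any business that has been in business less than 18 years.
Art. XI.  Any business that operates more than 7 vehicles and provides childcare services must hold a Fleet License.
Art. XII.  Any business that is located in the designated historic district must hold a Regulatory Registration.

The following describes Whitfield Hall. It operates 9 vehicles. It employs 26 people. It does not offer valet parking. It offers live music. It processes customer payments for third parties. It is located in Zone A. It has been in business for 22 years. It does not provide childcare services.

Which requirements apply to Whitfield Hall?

Art. I. does not provide childcare services → Standard Authorization exemption does not apply.
Art. II. vehicles 9 > 6 → Standard Authorization required.
Art. III. vehicles 9 < 28 → Operating Certificate not required.
Art. IV. is located in Zone A; offers live music → Municipal Certificate required.
Art. V. years in business 22 > 16 → Compliance Authorization not required.
Art. VI. vehicles 9 > 8; offers live music → exempt from Money Transmitter Certificate.
Art. VII. vehicles 9 > 7; employees 26 < 52; offers live music → Operating Registration required.
Art. VIII. offers live music; is located in Zone A (not: is located in the designated historic district) → Trade License not required.
Art. IX. processes customer payments for third parties → Money Transmitter Certificate required.
Art. X. years in business 22 ≥ 18 → Municipal Certificate exemption does not apply.
Art. XI. vehicles 9 > 7; does not provide childcare services → Fleet License not required.
Art. XII. is located in Zone A (not: is located in the designated historic district) → Regulatory Registration not required.

Municipal Certificate, Operating Registration, Standard Authorization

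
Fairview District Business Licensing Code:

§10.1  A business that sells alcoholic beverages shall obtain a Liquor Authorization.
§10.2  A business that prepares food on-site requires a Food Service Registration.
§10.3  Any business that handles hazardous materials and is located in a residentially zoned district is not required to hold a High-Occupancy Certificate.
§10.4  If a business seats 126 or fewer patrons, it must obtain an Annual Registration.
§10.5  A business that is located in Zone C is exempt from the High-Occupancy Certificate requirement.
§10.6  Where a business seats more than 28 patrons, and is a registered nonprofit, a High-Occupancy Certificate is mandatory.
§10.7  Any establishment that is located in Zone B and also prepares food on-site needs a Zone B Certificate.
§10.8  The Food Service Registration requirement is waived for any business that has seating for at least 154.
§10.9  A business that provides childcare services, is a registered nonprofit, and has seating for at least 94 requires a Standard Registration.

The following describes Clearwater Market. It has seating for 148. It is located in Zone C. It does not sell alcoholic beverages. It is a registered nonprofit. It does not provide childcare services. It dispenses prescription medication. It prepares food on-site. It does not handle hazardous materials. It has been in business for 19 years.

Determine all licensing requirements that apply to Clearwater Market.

§10.1 does not sell alcoholic beverages → Liquor Authorization not required.
§10.2 prepares food on-site → Food Service Registration required.
§10.3 does not handle hazardous materials; is located in Zone C (not: is located in a residentially zoned district) → High-Occupancy Certificate exemption does not apply.
§10.4 seating 148 > 126 → Annual Registration not required.
§10.5 is located in Zone C → exempt from High-Occupancy Certificate.
§10.6 seating 148 > 28; is a registered nonprofit → High-Occupancy Certificate required.
§10.7 is located in Zone C (not: is located in Zone B); prepares food on-site → Zone B Certificate not required.
§10.8 seating 148 < 154 → Food Service Registration exemption does not apply.
§10.9 does not provide childcare services; is a registered nonprofit; seating 148 ≥ 94 → Standard Registration not required.

Food Service Registration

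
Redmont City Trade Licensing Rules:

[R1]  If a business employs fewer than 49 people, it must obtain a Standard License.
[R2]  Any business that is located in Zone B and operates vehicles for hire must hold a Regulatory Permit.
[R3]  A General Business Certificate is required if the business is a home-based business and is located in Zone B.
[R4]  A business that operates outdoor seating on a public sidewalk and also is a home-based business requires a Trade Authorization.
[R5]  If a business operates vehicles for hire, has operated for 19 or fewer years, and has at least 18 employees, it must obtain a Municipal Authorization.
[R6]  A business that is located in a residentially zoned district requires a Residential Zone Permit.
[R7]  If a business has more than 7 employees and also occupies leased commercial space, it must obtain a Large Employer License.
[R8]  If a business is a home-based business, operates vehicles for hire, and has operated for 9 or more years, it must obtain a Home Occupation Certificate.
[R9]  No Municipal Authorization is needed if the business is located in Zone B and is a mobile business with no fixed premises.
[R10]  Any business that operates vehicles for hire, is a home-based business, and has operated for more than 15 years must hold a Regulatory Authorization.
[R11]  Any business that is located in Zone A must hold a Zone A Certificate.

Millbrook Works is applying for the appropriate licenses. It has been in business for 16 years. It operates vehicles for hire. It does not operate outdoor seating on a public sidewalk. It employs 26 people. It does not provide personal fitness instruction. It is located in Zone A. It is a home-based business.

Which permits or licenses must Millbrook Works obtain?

[R1] employees 26 < 49 → Standard License required.
[R2] is located in Zone A (not: is located in Zone B); operates vehicles for hire → Regulatory Permit not required.
[R3] is a home-based business; is located in Zone A (not: is located in Zone B) → General Business Certificate not required.
[R4] does not operate outdoor seating on a public sidewalk; is a home-based business → Trade Authorization not required.
[R5] operates vehicles for hire; years in business 16 ≤ 19; employees 26 ≥ 18 → Municipal Authorization required.
[R6] is located in Zone A (not: is located in a residentially zoned district) → Residential Zone Permit not required.
[R7] employees 26 > 7; is a home-based business (not: occupies leased commercial space) → Large Employer License not required.
[R8] is a home-based business; operates vehicles for hire; years in business 16 ≥ 9 → Home Occupation Certificate required.
[R9] is located in Zone A (not: is located in Zone B); is a home-based business (not: is a mobile business with no fixed premises) → Municipal Authorization exemption does not apply.
[R10] operates vehicles for hire; is a home-based business; years in business 16 > 15 → Regulatory Authorization required.
[R11] is located in Zone A → Zone A Certificate required.

Home Occupation Certificate, Municipal Authorization, Regulatory Authorization, Standard License, Zone A Certificate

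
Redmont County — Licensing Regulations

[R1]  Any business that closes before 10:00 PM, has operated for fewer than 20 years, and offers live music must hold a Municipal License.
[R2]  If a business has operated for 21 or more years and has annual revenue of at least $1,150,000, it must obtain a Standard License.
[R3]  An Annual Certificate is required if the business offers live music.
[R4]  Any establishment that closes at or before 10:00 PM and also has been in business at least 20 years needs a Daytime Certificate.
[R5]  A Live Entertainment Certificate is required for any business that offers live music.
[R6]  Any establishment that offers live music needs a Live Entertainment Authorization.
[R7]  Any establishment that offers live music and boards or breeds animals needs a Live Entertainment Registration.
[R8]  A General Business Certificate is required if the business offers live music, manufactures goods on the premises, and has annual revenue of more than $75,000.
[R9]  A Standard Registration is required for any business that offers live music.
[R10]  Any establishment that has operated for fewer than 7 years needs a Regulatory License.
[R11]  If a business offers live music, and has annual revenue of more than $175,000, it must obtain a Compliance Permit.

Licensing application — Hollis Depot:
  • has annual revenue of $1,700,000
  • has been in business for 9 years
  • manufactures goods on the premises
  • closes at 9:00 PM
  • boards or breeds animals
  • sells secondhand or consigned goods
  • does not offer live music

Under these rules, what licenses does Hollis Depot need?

None

[R1] closes 9:00 PM, at/before 10:00 PM; years in business 9 < 20; does not offer live music → Municipal License not required.
[R2] years in business 9 < 21; revenue $1,700,000 ≥ $1,150,000 → Standard License not required.
[R3] does not offer live music → Annual Certificate not required.
[R4] closes 9:00 PM, at/before 10:00 PM; years in business 9 < 20 → Daytime Certificate not required.
[R5] does not offer live music → Live Entertainment Certificate not required.
[R6] does not offer live music → Live Entertainment Authorization not required.
[R7] does not offer live music; boards or breeds animals → Live Entertainment Registration not required.
[R8] does not offer live music; manufactures goods on the premises; revenue $1,700,000 > $75,000 → General Business Certificate not required.
[R9] does not offer live music → Standard Registration not required.
[R10] years in business 9 ≥ 7 → Regulatory License not required.
[R11] does not offer live music; revenue $1,700,000 > $175,000 → Compliance Permit not required.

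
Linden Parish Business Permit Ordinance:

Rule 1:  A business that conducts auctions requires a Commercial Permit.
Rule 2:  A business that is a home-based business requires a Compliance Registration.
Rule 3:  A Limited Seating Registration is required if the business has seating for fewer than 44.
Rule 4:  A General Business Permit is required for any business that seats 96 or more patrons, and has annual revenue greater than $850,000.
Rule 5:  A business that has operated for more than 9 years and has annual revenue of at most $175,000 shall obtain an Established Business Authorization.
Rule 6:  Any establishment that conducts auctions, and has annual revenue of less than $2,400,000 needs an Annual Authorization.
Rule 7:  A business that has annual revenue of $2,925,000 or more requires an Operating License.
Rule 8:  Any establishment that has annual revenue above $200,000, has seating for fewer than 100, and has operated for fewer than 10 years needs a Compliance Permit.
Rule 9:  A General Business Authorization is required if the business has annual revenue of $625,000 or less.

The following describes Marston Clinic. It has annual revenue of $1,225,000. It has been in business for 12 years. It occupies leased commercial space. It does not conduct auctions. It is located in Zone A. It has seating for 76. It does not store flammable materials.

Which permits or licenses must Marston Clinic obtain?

Rule 1: does not conduct auctions → Commercial Permit not required.
Rule 2: occupies leased commercial space (not: is a home-based business) → Compliance Registration not required.
Rule 3: seating 76 ≥ 44 → Limited Seating Registration not required.
Rule 4: seating 76 < 96; revenue $1,225,000 > $850,000 → General Business Permit not required.
Rule 5: years in business 12 > 9; revenue $1,225,000 > $175,000 → Established Business Authorization not required.
Rule 6: does not conduct auctions; revenue $1,225,000 < $2,400,000 → Annual Authorization not required.
Rule 7: revenue $1,225,000 < $2,925,000 → Operating License not required.
Rule 8: revenue $1,225,000 > $200,000; seating 76 < 100; years in business 12 ≥ 10 → Compliance Permit not required.
Rule 9: revenue $1,225,000 > $625,000 → General Business Authorization not required.

None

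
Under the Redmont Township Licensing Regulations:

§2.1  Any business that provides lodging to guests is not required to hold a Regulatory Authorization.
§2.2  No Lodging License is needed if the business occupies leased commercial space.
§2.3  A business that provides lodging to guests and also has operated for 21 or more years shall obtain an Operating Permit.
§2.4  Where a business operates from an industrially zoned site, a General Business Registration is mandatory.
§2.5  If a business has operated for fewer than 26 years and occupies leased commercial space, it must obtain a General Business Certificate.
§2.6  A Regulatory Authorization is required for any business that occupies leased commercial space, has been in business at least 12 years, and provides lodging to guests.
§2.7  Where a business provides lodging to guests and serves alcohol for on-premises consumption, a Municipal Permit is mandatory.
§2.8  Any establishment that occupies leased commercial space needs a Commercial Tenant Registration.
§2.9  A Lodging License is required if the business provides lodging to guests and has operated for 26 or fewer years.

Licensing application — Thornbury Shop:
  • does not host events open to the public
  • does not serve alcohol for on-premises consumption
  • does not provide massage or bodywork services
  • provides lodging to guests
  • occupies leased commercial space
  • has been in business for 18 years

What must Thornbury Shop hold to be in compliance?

§2.1 provides lodging to guests → exempt from Regulatory Authorization.
§2.2 occupies leased commercial space → exempt from Lodging License.
§2.3 provides lodging to guests; years in business 18 < 21 → Operating Permit not required.
§2.4 occupies leased commercial space (not: operates from an industrially zoned site) → General Business Registration not required.
§2.5 years in business 18 < 26; occupies leased commercial space → General Business Certificate required.
§2.6 occupies leased commercial space; years in business 18 ≥ 12; provides lodging to guests → Regulatory Authorization required.
§2.7 provides lodging to guests; does not serve alcohol for on-premises consumption → Municipal Permit not required.
§2.8 occupies leased commercial space → Commercial Tenant Registration required.
§2.9 provides lodging to guests; years in business 18 ≤ 26 → Lodging License required.

Commercial Tenant Registration, General Business Certificate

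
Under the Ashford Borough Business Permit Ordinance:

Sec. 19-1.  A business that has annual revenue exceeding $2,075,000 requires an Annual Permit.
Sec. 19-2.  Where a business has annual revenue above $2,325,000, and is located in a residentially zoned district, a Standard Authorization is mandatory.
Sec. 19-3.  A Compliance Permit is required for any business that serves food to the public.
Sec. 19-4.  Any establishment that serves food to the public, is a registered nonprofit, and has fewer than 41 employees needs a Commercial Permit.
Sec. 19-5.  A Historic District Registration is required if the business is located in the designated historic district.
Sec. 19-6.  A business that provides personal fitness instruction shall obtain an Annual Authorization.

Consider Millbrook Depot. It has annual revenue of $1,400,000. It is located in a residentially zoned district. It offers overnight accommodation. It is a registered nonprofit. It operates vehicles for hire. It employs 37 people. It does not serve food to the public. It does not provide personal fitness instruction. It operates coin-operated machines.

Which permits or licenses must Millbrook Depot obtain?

None

Sec. 19-1. revenue $1,400,000 ≤ $2,075,000 → Annual Permit not required.
Sec. 19-2. revenue $1,400,000 ≤ $2,325,000; is located in a residentially zoned district → Standard Authorization not required.
Sec. 19-3. does not serve food to the public → Compliance Permit not required.
Sec. 19-4. does not serve food to the public; is a registered nonprofit; employees 37 < 41 → Commercial Permit not required.
Sec. 19-5. is located in a residentially zoned district (not: is located in the designated historic district) → Historic District Registration not required.
Sec. 19-6. does not provide personal fitness instruction → Annual Authorization not required.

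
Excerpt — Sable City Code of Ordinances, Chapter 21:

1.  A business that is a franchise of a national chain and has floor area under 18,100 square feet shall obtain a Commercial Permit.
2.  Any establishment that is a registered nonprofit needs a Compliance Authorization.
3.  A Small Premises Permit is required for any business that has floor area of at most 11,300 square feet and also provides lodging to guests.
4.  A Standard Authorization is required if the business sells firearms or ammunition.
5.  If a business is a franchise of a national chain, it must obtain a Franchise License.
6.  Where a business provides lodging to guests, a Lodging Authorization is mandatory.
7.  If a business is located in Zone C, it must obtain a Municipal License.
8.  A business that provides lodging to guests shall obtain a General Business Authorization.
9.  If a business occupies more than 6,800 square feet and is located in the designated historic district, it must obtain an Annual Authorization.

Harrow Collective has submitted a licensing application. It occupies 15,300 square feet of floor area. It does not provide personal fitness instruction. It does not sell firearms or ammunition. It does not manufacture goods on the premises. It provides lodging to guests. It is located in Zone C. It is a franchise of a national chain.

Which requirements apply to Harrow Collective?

Commercial Permit, Franchise License, General Business Authorization, Lodging Authorization, Municipal License

1. is a franchise of a national chain; floor area 15,300 square feet < 18,100 square feet → Commercial Permit required.
2. is a franchise of a national chain (not: is a registered nonprofit) → Compliance Authorization not required.
3. floor area 15,300 square feet > 11,300 square feet; provides lodging to guests → Small Premises Permit not required.
4. does not sell firearms or ammunition → Standard Authorization not required.
5. is a franchise of a national chain → Franchise License required.
6. provides lodging to guests → Lodging Authorization required.
7. is located in Zone C → Municipal License required.
8. provides lodging to guests → General Business Authorization required.
9. floor area 15,300 square feet > 6,800 square feet; is located in Zone C (not: is located in the designated historic district) → Annual Authorization not required.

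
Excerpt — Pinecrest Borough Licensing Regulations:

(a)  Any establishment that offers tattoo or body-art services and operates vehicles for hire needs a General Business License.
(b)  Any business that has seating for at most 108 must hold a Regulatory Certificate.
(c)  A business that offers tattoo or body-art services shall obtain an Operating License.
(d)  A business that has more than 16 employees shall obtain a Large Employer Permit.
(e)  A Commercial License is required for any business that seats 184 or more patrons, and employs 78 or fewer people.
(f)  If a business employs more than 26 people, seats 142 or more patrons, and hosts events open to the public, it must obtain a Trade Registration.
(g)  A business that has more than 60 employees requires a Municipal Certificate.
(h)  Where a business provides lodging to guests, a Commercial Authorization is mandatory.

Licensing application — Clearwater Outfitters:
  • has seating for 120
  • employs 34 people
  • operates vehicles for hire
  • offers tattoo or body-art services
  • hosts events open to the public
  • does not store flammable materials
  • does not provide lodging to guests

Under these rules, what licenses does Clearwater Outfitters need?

General Business License, Large Employer Permit, Operating License

(a) offers tattoo or body-art services; operates vehicles for hire → General Business License required.
(b) seating 120 > 108 → Regulatory Certificate not required.
(c) offers tattoo or body-art services → Operating License required.
(d) employees 34 > 16 → Large Employer Permit required.
(e) seating 120 < 184; employees 34 ≤ 78 → Commercial License not required.
(f) employees 34 > 26; seating 120 < 142; hosts events open to the public → Trade Registration not required.
(g) employees 34 ≤ 60 → Municipal Certificate not required.
(h) does not provide lodging to guests → Commercial Authorization not required.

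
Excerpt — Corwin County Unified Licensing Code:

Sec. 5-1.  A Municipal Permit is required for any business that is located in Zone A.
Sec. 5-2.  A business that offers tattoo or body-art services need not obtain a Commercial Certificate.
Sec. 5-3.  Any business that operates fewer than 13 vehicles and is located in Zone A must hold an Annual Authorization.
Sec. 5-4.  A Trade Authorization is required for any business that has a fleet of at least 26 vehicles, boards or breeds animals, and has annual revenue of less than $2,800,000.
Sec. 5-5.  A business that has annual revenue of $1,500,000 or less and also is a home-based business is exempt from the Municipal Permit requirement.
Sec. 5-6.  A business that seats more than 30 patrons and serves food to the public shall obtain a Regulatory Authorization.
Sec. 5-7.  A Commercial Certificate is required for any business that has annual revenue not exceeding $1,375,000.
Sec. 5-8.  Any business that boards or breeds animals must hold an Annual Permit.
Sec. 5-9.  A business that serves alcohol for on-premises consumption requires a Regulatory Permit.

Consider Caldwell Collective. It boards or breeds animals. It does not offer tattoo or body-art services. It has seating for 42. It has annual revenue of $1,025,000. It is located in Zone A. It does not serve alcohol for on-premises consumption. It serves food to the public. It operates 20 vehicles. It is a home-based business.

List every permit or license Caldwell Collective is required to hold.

Annual Permit, Commercial Certificate, Regulatory Authorization

Sec. 5-1. is located in Zone A → Municipal Permit required.
Sec. 5-2. does not offer tattoo or body-art services → Commercial Certificate exemption does not apply.
Sec. 5-3. vehicles 20 ≥ 13; is located in Zone A → Annual Authorization not required.
Sec. 5-4. vehicles 20 < 26; boards or breeds animals; revenue $1,025,000 < $2,800,000 → Trade Authorization not required.
Sec. 5-5. revenue $1,025,000 ≤ $1,500,000; is a home-based business → exempt from Municipal Permit.
Sec. 5-6. seating 42 > 30; serves food to the public → Regulatory Authorization required.
Sec. 5-7. revenue $1,025,000 ≤ $1,375,000 → Commercial Certificate required.
Sec. 5-8. boards or breeds animals → Annual Permit required.
Sec. 5-9. does not serve alcohol for on-premises consumption → Regulatory Permit not required.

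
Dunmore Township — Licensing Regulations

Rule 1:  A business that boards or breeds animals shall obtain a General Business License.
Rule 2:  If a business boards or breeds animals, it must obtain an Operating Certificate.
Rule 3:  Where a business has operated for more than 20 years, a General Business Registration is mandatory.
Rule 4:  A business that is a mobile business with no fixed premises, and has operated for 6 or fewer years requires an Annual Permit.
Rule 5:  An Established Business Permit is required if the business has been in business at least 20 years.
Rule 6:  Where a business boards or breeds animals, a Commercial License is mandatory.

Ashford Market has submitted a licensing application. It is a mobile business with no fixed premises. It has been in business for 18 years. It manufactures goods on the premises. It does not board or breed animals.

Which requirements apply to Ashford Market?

None

Rule 1: does not board or breed animals → General Business License not required.
Rule 2: does not board or breed animals → Operating Certificate not required.
Rule 3: years in business 18 ≤ 20 → General Business Registration not required.
Rule 4: is a mobile business with no fixed premises; years in business 18 > 6 → Annual Permit not required.
Rule 5: years in business 18 < 20 → Established Business Permit not required.
Rule 6: does not board or breed animals → Commercial License not required.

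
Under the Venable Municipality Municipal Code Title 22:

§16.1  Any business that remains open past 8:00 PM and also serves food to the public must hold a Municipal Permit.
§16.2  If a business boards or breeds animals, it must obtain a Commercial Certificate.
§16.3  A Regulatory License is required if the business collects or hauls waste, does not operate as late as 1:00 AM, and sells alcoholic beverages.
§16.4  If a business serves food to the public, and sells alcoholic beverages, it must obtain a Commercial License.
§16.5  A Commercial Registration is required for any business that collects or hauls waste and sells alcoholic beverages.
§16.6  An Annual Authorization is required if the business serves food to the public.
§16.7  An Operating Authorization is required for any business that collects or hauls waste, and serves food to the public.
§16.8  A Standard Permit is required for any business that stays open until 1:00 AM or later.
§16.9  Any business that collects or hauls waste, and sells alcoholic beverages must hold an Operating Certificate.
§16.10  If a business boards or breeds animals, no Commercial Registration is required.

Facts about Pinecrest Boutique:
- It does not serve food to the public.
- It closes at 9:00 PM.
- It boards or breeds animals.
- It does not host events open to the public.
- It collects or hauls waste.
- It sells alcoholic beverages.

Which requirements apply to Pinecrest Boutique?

§16.1 closes 9:00 PM, after 8:00 PM; does not serve food to the public → Municipal Permit not required.
§16.2 boards or breeds animals → Commercial Certificate required.
§16.3 collects or hauls waste; closes 9:00 PM, at/before 1:00 AM; sells alcoholic beverages → Regulatory License required.
§16.4 does not serve food to the public; sells alcoholic beverages → Commercial License not required.
§16.5 collects or hauls waste; sells alcoholic beverages → Commercial Registration required.
§16.6 does not serve food to the public → Annual Authorization not required.
§16.7 collects or hauls waste; does not serve food to the public → Operating Authorization not required.
§16.8 closes 9:00 PM, at/before 1:00 AM → Standard Permit not required.
§16.9 collects or hauls waste; sells alcoholic beverages → Operating Certificate required.
§16.10 boards or breeds animals → exempt from Commercial Registration.

Commercial Certificate, Operating Certificate, Regulatory License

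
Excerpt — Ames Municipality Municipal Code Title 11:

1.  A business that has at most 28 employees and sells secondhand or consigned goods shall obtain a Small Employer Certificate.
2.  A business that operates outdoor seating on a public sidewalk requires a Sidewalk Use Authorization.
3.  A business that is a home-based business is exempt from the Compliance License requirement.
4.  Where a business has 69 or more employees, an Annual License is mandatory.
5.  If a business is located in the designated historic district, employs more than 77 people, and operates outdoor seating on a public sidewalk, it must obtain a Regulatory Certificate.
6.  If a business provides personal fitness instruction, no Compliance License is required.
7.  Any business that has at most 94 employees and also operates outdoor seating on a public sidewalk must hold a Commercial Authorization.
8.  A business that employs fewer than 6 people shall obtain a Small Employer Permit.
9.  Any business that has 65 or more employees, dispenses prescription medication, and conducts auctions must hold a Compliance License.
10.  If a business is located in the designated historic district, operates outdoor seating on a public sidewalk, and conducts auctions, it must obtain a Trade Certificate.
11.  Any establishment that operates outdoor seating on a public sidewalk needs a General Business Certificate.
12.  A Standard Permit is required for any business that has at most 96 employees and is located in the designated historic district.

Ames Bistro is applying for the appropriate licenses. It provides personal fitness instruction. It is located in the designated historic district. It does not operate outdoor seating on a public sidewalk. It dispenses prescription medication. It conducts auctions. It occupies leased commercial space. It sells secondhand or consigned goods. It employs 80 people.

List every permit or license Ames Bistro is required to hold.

Annual License, Standard Permit

1. employees 80 > 28; sells secondhand or consigned goods → Small Employer Certificate not required.
2. does not operate outdoor seating on a public sidewalk → Sidewalk Use Authorization not required.
3. occupies leased commercial space (not: is a home-based business) → Compliance License exemption does not apply.
4. employees 80 ≥ 69 → Annual License required.
5. is located in the designated historic district; employees 80 > 77; does not operate outdoor seating on a public sidewalk → Regulatory Certificate not required.
6. provides personal fitness instruction → exempt from Compliance License.
7. employees 80 ≤ 94; does not operate outdoor seating on a public sidewalk → Commercial Authorization not required.
8. employees 80 ≥ 6 → Small Employer Permit not required.
9. employees 80 ≥ 65; dispenses prescription medication; conducts auctions → Compliance License required.
10. is located in the designated historic district; does not operate outdoor seating on a public sidewalk; conducts auctions → Trade Certificate not required.
11. does not operate outdoor seating on a public sidewalk → General Business Certificate not required.
12. employees 80 ≤ 96; is located in the designated historic district → Standard Permit required.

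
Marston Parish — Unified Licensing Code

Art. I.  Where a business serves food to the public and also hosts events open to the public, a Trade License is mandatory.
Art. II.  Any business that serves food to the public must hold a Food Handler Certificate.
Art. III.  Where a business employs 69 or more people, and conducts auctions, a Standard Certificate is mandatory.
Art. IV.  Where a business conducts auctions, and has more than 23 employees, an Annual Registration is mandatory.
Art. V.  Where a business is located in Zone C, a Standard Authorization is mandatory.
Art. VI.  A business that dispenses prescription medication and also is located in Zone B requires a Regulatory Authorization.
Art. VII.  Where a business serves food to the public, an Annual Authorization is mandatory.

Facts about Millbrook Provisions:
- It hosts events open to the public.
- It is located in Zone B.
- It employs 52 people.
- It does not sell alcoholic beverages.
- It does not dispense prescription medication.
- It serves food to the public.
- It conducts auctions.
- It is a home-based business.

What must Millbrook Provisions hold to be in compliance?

Annual Authorization, Annual Registration, Food Handler Certificate, Trade License

Art. I. serves food to the public; hosts events open to the public → Trade License required.
Art. II. serves food to the public → Food Handler Certificate required.
Art. III. employees 52 < 69; conducts auctions → Standard Certificate not required.
Art. IV. conducts auctions; employees 52 > 23 → Annual Registration required.
Art. V. is located in Zone B (not: is located in Zone C) → Standard Authorization not required.
Art. VI. does not dispense prescription medication; is located in Zone B → Regulatory Authorization not required.
Art. VII. serves food to the public → Annual Authorization required.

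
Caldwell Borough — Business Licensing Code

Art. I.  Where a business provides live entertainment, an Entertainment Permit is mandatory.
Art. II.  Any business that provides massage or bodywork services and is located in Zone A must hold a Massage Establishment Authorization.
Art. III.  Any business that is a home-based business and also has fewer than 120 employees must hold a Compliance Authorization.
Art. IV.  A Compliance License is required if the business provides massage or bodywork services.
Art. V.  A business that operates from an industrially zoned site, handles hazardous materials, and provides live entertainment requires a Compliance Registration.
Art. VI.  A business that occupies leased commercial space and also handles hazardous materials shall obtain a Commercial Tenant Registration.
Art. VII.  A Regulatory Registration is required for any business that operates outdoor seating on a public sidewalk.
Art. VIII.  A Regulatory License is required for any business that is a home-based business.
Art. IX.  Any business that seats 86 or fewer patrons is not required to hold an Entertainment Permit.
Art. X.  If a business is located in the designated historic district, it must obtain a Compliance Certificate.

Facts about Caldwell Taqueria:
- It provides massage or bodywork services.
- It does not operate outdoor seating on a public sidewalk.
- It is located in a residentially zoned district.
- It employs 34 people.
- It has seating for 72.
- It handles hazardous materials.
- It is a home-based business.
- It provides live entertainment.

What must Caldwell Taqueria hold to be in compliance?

Art. I. provides live entertainment → Entertainment Permit required.
Art. II. provides massage or bodywork services; is located in a residentially zoned district (not: is located in Zone A) → Massage Establishment Authorization not required.
Art. III. is a home-based business; employees 34 < 120 → Compliance Authorization required.
Art. IV. provides massage or bodywork services → Compliance License required.
Art. V. is a home-based business (not: operates from an industrially zoned site); handles hazardous materials; provides live entertainment → Compliance Registration not required.
Art. VI. is a home-based business (not: occupies leased commercial space); handles hazardous materials → Commercial Tenant Registration not required.
Art. VII. does not operate outdoor seating on a public sidewalk → Regulatory Registration not required.
Art. VIII. is a home-based business → Regulatory License required.
Art. IX. seating 72 ≤ 86 → exempt from Entertainment Permit.
Art. X. is located in a residentially zoned district (not: is located in the designated historic district) → Compliance Certificate not required.

Compliance Authorization, Compliance License, Regulatory License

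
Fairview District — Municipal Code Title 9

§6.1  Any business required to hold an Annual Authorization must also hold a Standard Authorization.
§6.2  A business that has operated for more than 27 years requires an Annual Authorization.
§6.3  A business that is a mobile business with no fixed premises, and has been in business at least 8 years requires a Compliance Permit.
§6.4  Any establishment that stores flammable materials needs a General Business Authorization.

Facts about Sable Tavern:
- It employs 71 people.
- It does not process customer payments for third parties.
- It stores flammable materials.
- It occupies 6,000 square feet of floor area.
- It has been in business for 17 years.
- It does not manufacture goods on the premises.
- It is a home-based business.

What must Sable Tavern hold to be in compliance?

§6.1 Annual Authorization is not required → no effect.
§6.2 years in business 17 ≤ 27 → Annual Authorization not required.
§6.3 is a home-based business (not: is a mobile business with no fixed premises); years in business 17 ≥ 8 → Compliance Permit not required.
§6.4 stores flammable materials → General Business Authorization required.

General Business Authorization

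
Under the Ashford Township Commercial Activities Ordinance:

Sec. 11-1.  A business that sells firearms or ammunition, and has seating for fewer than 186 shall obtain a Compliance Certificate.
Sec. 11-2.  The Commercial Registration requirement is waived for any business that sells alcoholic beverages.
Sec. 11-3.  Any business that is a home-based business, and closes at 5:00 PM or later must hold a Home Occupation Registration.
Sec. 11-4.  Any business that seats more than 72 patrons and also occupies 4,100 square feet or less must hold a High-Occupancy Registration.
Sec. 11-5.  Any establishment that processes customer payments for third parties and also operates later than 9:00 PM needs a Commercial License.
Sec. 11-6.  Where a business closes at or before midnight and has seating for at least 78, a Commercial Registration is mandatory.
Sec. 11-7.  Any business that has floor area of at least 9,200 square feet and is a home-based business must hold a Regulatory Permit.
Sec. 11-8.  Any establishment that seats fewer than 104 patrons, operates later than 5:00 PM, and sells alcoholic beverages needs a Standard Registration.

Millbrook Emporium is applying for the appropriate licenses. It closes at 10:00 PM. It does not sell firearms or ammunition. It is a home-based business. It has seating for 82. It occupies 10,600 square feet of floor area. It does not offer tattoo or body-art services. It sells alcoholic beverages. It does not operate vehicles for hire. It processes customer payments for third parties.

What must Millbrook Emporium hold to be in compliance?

Commercial License, Home Occupation Registration, Regulatory Permit, Standard Registration

Sec. 11-1. does not sell firearms or ammunition; seating 82 < 186 → Compliance Certificate not required.
Sec. 11-2. sells alcoholic beverages → exempt from Commercial Registration.
Sec. 11-3. is a home-based business; closes 10:00 PM, after 5:00 PM → Home Occupation Registration required.
Sec. 11-4. seating 82 > 72; floor area 10,600 square feet > 4,100 square feet → High-Occupancy Registration not required.
Sec. 11-5. processes customer payments for third parties; closes 10:00 PM, after 9:00 PM → Commercial License required.
Sec. 11-6. closes 10:00 PM, at/before midnight; seating 82 ≥ 78 → Commercial Registration required.
Sec. 11-7. floor area 10,600 square feet ≥ 9,200 square feet; is a home-based business → Regulatory Permit required.
Sec. 11-8. seating 82 < 104; closes 10:00 PM, after 5:00 PM; sells alcoholic beverages → Standard Registration required.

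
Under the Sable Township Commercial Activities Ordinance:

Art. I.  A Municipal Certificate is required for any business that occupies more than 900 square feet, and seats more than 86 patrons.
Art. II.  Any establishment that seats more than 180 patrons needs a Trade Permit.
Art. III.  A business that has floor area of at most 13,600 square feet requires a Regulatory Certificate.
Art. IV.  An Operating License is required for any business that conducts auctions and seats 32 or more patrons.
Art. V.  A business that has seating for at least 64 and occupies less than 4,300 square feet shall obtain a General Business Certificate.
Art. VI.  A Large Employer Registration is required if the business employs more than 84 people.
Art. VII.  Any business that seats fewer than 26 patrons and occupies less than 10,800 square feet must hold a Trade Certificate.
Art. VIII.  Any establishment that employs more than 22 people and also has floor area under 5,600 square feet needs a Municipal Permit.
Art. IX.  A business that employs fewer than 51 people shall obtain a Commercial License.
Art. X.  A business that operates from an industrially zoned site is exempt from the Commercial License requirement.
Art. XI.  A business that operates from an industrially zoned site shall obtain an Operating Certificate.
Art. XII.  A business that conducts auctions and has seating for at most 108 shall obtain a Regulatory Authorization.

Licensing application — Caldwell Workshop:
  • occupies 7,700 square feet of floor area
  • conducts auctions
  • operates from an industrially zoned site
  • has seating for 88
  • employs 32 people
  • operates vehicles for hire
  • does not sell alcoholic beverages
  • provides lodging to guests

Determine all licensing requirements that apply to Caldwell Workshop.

Municipal Certificate, Operating Certificate, Operating License, Regulatory Authorization, Regulatory Certificate

Art. I. floor area 7,700 square feet > 900 square feet; seating 88 > 86 → Municipal Certificate required.
Art. II. seating 88 ≤ 180 → Trade Permit not required.
Art. III. floor area 7,700 square feet ≤ 13,600 square feet → Regulatory Certificate required.
Art. IV. conducts auctions; seating 88 ≥ 32 → Operating License required.
Art. V. seating 88 ≥ 64; floor area 7,700 square feet ≥ 4,300 square feet → General Business Certificate not required.
Art. VI. employees 32 ≤ 84 → Large Employer Registration not required.
Art. VII. seating 88 ≥ 26; floor area 7,700 square feet < 10,800 square feet → Trade Certificate not required.
Art. VIII. employees 32 > 22; floor area 7,700 square feet ≥ 5,600 square feet → Municipal Permit not required.
Art. IX. employees 32 < 51 → Commercial License required.
Art. X. operates from an industrially zoned site → exempt from Commercial License.
Art. XI. operates from an industrially zoned site → Operating Certificate required.
Art. XII. conducts auctions; seating 88 ≤ 108 → Regulatory Authorization required.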